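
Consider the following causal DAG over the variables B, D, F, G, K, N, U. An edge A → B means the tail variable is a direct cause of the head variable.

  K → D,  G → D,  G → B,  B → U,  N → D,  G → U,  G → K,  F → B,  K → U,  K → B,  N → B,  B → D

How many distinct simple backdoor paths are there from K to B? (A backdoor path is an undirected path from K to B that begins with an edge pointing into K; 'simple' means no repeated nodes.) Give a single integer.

4

A backdoor path from K to B is any simple undirected path whose first edge points into K (i.e. leaves K via a parent).
Parents of K: {G}.
Enumerating:
  P1: K <- G -> B
  P2: K <- G -> U <- B
  P3: K <- G -> D <- N -> B
  P4: K <- G -> D <- B
That exhausts the simple backdoor paths. Count: 4.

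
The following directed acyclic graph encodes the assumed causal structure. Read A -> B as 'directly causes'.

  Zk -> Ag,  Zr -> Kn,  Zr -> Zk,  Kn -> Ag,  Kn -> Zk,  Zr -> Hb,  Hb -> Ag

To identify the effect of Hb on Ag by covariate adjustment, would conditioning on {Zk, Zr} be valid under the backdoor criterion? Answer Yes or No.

Backdoor paths from Hb to Ag (paths whose first edge points into Hb):
  P1: Hb <- Zr -> Kn -> Zk -> Ag
  P2: Hb <- Zr -> Kn -> Ag
  P3: Hb <- Zr -> Zk <- Kn -> Ag
  P4: Hb <- Zr -> Zk -> Ag
Condition 1 (no descendant of Hb in the set): holds — descendants of Hb are {Ag}; none are in {Zk, Zr}.
Condition 2 (every backdoor path blocked by {Zk, Zr}):
  P1: blocked at fork node Zr ∈ conditioning set.
  P2: blocked at fork node Zr ∈ conditioning set.
  P3: blocked at fork node Zr ∈ conditioning set.
  P4: blocked at fork node Zr ∈ conditioning set.
{Zk, Zr} satisfies the backdoor criterion.

Yes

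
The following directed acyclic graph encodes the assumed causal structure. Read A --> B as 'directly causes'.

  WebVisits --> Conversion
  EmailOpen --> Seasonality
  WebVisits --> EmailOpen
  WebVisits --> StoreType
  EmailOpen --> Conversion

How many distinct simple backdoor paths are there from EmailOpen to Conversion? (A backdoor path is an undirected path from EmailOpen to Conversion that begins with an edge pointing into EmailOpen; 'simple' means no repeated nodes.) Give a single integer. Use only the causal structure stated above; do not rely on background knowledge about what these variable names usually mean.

1

A backdoor path from EmailOpen to Conversion is any simple undirected path whose first edge points into EmailOpen (i.e. leaves EmailOpen via a parent).
Parents of EmailOpen: {WebVisits}.
Enumerating:
  P1: EmailOpen <- WebVisits -> Conversion
That exhausts the simple backdoor paths. Count: 1.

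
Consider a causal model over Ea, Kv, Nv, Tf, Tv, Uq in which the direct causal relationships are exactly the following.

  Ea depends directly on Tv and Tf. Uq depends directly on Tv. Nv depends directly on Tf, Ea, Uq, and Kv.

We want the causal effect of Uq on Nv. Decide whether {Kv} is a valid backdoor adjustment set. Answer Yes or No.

Backdoor paths from Uq to Nv (paths whose first edge points into Uq):
  P1: Uq <- Tv -> Ea <- Tf -> Nv
  P2: Uq <- Tv -> Ea -> Nv
Condition 1 (no descendant of Uq in the set): holds — descendants of Uq are {Nv}; none are in {Kv}.
Condition 2 (every backdoor path blocked by {Kv}):
  P1: blocked at collider Ea (neither it nor any descendant is in the conditioning set).
  P2: open — no interior node is in the conditioning set.
{Kv} does not satisfy the backdoor criterion.

No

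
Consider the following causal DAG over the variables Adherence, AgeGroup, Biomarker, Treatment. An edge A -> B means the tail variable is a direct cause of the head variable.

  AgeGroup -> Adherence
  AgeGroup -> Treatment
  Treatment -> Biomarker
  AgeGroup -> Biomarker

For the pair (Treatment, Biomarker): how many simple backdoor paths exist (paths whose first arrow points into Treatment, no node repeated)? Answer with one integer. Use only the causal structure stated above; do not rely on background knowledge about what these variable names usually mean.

A backdoor path from Treatment to Biomarker is any simple undirected path whose first edge points into Treatment (i.e. leaves Treatment via a parent).
Parents of Treatment: {AgeGroup}.
Enumerating:
  P1: Treatment <- AgeGroup -> Biomarker
That exhausts the simple backdoor paths. Count: 1.

1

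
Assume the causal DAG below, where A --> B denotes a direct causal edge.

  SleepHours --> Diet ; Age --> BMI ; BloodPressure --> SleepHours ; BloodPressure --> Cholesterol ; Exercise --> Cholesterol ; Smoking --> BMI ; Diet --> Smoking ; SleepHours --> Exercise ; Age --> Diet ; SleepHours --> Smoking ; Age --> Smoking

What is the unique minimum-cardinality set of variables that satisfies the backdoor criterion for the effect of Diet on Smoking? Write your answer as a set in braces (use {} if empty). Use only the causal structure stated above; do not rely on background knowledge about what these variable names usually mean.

{Age, SleepHours}

Variables eligible for adjustment (non-descendants of Diet, excluding Diet and Smoking): {Age, BloodPressure, Cholesterol, Exercise, SleepHours}.
Backdoor paths from Diet to Smoking:
  P1: Diet <- SleepHours -> Smoking
  P2: Diet <- Age -> Smoking
  P3: Diet <- Age -> BMI <- Smoking
The empty set is not sufficient: P1 (Diet <- SleepHours -> Smoking) has no collider blocking it and no conditioned non-collider, so it is open.
Try {Age, SleepHours}:
  P1: blocked at fork node SleepHours ∈ conditioning set.
  P2: blocked at fork node Age ∈ conditioning set.
  P3: blocked at fork node Age ∈ conditioning set.
{Age, SleepHours} contains no descendant of Diet and blocks every backdoor path.
Every element of {Age, SleepHours} is needed (dropping Age leaves P2 open; dropping SleepHours leaves P1 open), so no proper subset is valid.
Among all size-2 subsets of the eligible variables, only {Age, SleepHours} blocks every backdoor path, so it is the unique smallest valid adjustment set.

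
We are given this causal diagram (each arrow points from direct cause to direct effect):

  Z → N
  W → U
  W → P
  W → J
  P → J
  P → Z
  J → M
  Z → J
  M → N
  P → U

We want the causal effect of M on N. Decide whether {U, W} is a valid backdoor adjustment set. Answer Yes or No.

Backdoor paths from M to N (paths whose first edge points into M):
  P1: M <- J <- W -> P -> Z -> N
  P2: M <- J <- W -> U <- P -> Z -> N
  P3: M <- J <- P -> Z -> N
  P4: M <- J <- Z -> N
Condition 1 (no descendant of M in the set): holds — descendants of M are {N}; none are in {U, W}.
Condition 2 (every backdoor path blocked by {U, W}):
  P1: blocked at fork node W ∈ conditioning set.
  P2: blocked at fork node W ∈ conditioning set.
  P3: open — no interior node is in the conditioning set.
  P4: open — no interior node is in the conditioning set.
{U, W} does not satisfy the backdoor criterion.

No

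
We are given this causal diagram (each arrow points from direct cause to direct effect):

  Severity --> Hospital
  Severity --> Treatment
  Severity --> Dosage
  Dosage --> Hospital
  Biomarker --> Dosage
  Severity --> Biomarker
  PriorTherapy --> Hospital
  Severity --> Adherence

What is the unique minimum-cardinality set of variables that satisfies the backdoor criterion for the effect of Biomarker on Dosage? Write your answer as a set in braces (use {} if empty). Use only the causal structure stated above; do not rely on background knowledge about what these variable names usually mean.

Variables eligible for adjustment (non-descendants of Biomarker, excluding Biomarker and Dosage): {Adherence, PriorTherapy, Severity, Treatment}.
Backdoor paths from Biomarker to Dosage:
  P1: Biomarker <- Severity -> Dosage
  P2: Biomarker <- Severity -> Hospital <- Dosage
The empty set is not sufficient: P1 (Biomarker <- Severity -> Dosage) has no collider blocking it and no conditioned non-collider, so it is open.
Try {Severity}:
  P1: blocked at fork node Severity ∈ conditioning set.
  P2: blocked at fork node Severity ∈ conditioning set.
{Severity} contains no descendant of Biomarker and blocks every backdoor path.
No other singleton works — e.g. {PriorTherapy} leaves P1 open — so {Severity} is the unique smallest valid adjustment set.

{Severity}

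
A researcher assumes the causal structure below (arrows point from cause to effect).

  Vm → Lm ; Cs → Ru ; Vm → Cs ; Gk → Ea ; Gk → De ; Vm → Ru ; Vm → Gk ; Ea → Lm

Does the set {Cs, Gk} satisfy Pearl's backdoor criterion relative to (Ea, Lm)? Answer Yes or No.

Backdoor paths from Ea to Lm (paths whose first edge points into Ea):
  P1: Ea <- Gk <- Vm -> Lm
Condition 1 (no descendant of Ea in the set): holds — descendants of Ea are {Lm}; none are in {Cs, Gk}.
Condition 2 (every backdoor path blocked by {Cs, Gk}):
  P1: blocked at chain node Gk ∈ conditioning set.
{Cs, Gk} satisfies the backdoor criterion.

Yes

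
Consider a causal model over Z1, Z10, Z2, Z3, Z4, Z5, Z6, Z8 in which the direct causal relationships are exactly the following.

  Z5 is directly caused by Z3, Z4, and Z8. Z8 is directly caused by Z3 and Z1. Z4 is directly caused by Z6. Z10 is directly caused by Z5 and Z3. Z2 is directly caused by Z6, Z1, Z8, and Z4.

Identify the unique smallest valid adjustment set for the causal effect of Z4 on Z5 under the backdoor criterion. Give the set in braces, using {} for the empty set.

{}

Variables eligible for adjustment (non-descendants of Z4, excluding Z4 and Z5): {Z1, Z3, Z6, Z8}.
Backdoor paths from Z4 to Z5:
  P1: Z4 <- Z6 -> Z2 <- Z1 -> Z8 <- Z3 -> Z5
  P2: Z4 <- Z6 -> Z2 <- Z1 -> Z8 <- Z3 -> Z10 <- Z5
  P3: Z4 <- Z6 -> Z2 <- Z1 -> Z8 -> Z5
  P4: Z4 <- Z6 -> Z2 <- Z8 <- Z3 -> Z5
  P5: Z4 <- Z6 -> Z2 <- Z8 <- Z3 -> Z10 <- Z5
  P6: Z4 <- Z6 -> Z2 <- Z8 -> Z5
Each backdoor path contains an unconditioned collider, so every path is already blocked with the empty conditioning set:
  P1: blocked at collider Z2 (neither it nor any descendant is in the conditioning set).
  P2: blocked at collider Z2 (neither it nor any descendant is in the conditioning set).
  P3: blocked at collider Z2 (neither it nor any descendant is in the conditioning set).
  P4: blocked at collider Z2 (neither it nor any descendant is in the conditioning set).
  P5: blocked at collider Z2 (neither it nor any descendant is in the conditioning set).
  P6: blocked at collider Z2 (neither it nor any descendant is in the conditioning set).
The empty set is therefore the unique smallest valid set.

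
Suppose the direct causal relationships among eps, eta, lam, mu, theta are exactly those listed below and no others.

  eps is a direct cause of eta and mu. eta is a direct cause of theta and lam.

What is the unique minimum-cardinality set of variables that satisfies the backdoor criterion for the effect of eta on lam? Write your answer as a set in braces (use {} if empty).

Variables eligible for adjustment (non-descendants of eta, excluding eta and lam): {eps, mu}.
Backdoor paths from eta to lam:
  (none)
With no backdoor paths the empty set already satisfies the criterion, and it is trivially minimal.

{}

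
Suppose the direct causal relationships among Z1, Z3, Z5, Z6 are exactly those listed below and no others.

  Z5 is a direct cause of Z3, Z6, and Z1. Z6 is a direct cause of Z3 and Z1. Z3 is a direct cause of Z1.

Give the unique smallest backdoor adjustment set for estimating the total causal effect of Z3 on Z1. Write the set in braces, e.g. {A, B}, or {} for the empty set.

Variables eligible for adjustment (non-descendants of Z3, excluding Z3 and Z1): {Z5, Z6}.
Backdoor paths from Z3 to Z1:
  P1: Z3 <- Z5 -> Z6 -> Z1
  P2: Z3 <- Z5 -> Z1
  P3: Z3 <- Z6 <- Z5 -> Z1
  P4: Z3 <- Z6 -> Z1
The empty set is not sufficient: P1 (Z3 <- Z5 -> Z6 -> Z1) has no collider blocking it and no conditioned non-collider, so it is open.
Try {Z5, Z6}:
  P1: blocked at fork node Z5 ∈ conditioning set.
  P2: blocked at fork node Z5 ∈ conditioning set.
  P3: blocked at chain node Z6 ∈ conditioning set.
  P4: blocked at fork node Z6 ∈ conditioning set.
{Z5, Z6} contains no descendant of Z3 and blocks every backdoor path.
Every element of {Z5, Z6} is needed (dropping Z5 leaves P2 open; dropping Z6 leaves P4 open), so no proper subset is valid.
Among all size-2 subsets of the eligible variables, only {Z5, Z6} blocks every backdoor path, so it is the unique smallest valid adjustment set.

{Z5, Z6}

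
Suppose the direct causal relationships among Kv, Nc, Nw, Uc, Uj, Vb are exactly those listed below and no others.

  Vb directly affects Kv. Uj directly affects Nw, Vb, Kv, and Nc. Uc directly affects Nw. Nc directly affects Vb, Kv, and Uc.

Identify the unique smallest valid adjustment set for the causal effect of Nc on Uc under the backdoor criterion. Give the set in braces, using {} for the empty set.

{}

Variables eligible for adjustment (non-descendants of Nc, excluding Nc and Uc): {Uj}.
Backdoor paths from Nc to Uc:
  P1: Nc <- Uj -> Nw <- Uc
Each backdoor path contains an unconditioned collider, so every path is already blocked with the empty conditioning set:
  P1: blocked at collider Nw (neither it nor any descendant is in the conditioning set).
The empty set is therefore the unique smallest valid set.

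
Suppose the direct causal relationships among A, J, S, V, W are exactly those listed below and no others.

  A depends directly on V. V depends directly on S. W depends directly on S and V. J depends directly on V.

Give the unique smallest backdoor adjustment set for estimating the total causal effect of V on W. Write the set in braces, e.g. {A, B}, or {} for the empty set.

{S}

Variables eligible for adjustment (non-descendants of V, excluding V and W): {S}.
Backdoor paths from V to W:
  P1: V <- S -> W
The empty set is not sufficient: P1 (V <- S -> W) has no collider blocking it and no conditioned non-collider, so it is open.
Try {S}:
  P1: blocked at fork node S ∈ conditioning set.
{S} contains no descendant of V and blocks every backdoor path.
{S} is the unique smallest valid adjustment set.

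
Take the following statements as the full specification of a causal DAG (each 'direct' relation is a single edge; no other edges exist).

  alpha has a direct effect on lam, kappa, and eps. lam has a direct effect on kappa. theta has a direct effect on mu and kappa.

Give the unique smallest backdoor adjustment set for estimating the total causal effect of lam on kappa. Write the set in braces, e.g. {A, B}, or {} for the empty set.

{alpha}

Variables eligible for adjustment (non-descendants of lam, excluding lam and kappa): {alpha, eps, mu, theta}.
Backdoor paths from lam to kappa:
  P1: lam <- alpha -> kappa
The empty set is not sufficient: P1 (lam <- alpha -> kappa) has no collider blocking it and no conditioned non-collider, so it is open.
Try {alpha}:
  P1: blocked at fork node alpha ∈ conditioning set.
{alpha} contains no descendant of lam and blocks every backdoor path.
No other singleton works — e.g. {theta} leaves P1 open — so {alpha} is the unique smallest valid adjustment set.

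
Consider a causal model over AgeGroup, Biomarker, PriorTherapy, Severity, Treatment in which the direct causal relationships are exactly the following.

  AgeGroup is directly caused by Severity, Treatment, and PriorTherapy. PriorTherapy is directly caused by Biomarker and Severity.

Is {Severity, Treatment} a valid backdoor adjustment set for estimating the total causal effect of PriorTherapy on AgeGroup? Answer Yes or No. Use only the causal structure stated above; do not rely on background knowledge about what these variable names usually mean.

Yes

Backdoor paths from PriorTherapy to AgeGroup (paths whose first edge points into PriorTherapy):
  P1: PriorTherapy <- Severity -> AgeGroup
Condition 1 (no descendant of PriorTherapy in the set): holds — descendants of PriorTherapy are {AgeGroup}; none are in {Severity, Treatment}.
Condition 2 (every backdoor path blocked by {Severity, Treatment}):
  P1: blocked at fork node Severity ∈ conditioning set.
{Severity, Treatment} satisfies the backdoor criterion.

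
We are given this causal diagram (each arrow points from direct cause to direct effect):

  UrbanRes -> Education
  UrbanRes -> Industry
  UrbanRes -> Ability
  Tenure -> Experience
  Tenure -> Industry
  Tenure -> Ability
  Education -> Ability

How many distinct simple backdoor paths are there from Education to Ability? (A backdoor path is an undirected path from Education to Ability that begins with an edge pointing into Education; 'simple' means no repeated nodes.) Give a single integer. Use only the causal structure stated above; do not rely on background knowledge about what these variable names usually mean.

A backdoor path from Education to Ability is any simple undirected path whose first edge points into Education (i.e. leaves Education via a parent).
Parents of Education: {UrbanRes}.
Enumerating:
  P1: Education <- UrbanRes -> Industry <- Tenure -> Ability
  P2: Education <- UrbanRes -> Ability
That exhausts the simple backdoor paths. Count: 2.

2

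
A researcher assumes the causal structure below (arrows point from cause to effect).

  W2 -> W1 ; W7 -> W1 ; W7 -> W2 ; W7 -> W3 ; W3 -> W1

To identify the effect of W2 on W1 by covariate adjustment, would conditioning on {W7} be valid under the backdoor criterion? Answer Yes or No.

Yes

Backdoor paths from W2 to W1 (paths whose first edge points into W2):
  P1: W2 <- W7 -> W3 -> W1
  P2: W2 <- W7 -> W1
Condition 1 (no descendant of W2 in the set): holds — descendants of W2 are {W1}; none are in {W7}.
Condition 2 (every backdoor path blocked by {W7}):
  P1: blocked at fork node W7 ∈ conditioning set.
  P2: blocked at fork node W7 ∈ conditioning set.
{W7} satisfies the backdoor criterion.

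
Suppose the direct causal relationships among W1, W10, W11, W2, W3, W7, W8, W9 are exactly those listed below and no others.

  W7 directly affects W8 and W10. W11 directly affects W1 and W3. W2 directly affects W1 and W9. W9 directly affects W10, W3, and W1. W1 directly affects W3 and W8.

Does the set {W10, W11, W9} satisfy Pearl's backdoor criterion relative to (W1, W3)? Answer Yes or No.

Backdoor paths from W1 to W3 (paths whose first edge points into W1):
  P1: W1 <- W2 -> W9 -> W3
  P2: W1 <- W9 -> W3
  P3: W1 <- W11 -> W3
Condition 1 (no descendant of W1 in the set): holds — descendants of W1 are {W3, W8}; none are in {W10, W11, W9}.
Condition 2 (every backdoor path blocked by {W10, W11, W9}):
  P1: blocked at chain node W9 ∈ conditioning set.
  P2: blocked at fork node W9 ∈ conditioning set.
  P3: blocked at fork node W11 ∈ conditioning set.
{W10, W11, W9} satisfies the backdoor criterion.

Yes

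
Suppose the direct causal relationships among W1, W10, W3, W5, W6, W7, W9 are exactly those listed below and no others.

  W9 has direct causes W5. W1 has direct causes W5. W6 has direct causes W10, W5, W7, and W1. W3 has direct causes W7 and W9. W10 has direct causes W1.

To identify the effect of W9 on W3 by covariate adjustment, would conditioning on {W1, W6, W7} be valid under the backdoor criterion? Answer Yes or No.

Yes

Backdoor paths from W9 to W3 (paths whose first edge points into W9):
  P1: W9 <- W5 -> W1 -> W10 -> W6 <- W7 -> W3
  P2: W9 <- W5 -> W1 -> W6 <- W7 -> W3
  P3: W9 <- W5 -> W6 <- W7 -> W3
Condition 1 (no descendant of W9 in the set): holds — descendants of W9 are {W3}; none are in {W1, W6, W7}.
Condition 2 (every backdoor path blocked by {W1, W6, W7}):
  P1: blocked at chain node W1 ∈ conditioning set.
  P2: blocked at chain node W1 ∈ conditioning set.
  P3: blocked at fork node W7 ∈ conditioning set.
{W1, W6, W7} satisfies the backdoor criterion.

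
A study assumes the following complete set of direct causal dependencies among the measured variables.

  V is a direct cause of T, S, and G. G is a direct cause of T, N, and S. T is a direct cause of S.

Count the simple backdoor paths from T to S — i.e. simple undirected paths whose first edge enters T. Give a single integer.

4

A backdoor path from T to S is any simple undirected path whose first edge points into T (i.e. leaves T via a parent).
Parents of T: {G, V}.
Enumerating:
  P1: T <- V -> G -> S
  P2: T <- V -> S
  P3: T <- G <- V -> S
  P4: T <- G -> S
That exhausts the simple backdoor paths. Count: 4.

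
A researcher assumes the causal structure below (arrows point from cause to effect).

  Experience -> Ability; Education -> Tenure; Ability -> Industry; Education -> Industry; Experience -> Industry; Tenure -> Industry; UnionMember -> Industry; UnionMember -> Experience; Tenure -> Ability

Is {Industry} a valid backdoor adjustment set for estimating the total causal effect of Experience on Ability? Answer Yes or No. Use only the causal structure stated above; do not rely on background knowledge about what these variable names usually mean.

No

Backdoor paths from Experience to Ability (paths whose first edge points into Experience):
  P1: Experience <- UnionMember -> Industry <- Education -> Tenure -> Ability
  P2: Experience <- UnionMember -> Industry <- Tenure -> Ability
  P3: Experience <- UnionMember -> Industry <- Ability
Condition 1 (no descendant of Experience in the set): FAILS — Industry is a descendant of Experience.
Condition 2 (every backdoor path blocked by {Industry}):
  P1: open — collider(s) Industry are conditioned on (or have a conditioned descendant) and no non-collider on the path is in the set.
  P2: open — collider(s) Industry are conditioned on (or have a conditioned descendant) and no non-collider on the path is in the set.
  P3: open — collider(s) Industry are conditioned on (or have a conditioned descendant) and no non-collider on the path is in the set.
{Industry} does not satisfy the backdoor criterion.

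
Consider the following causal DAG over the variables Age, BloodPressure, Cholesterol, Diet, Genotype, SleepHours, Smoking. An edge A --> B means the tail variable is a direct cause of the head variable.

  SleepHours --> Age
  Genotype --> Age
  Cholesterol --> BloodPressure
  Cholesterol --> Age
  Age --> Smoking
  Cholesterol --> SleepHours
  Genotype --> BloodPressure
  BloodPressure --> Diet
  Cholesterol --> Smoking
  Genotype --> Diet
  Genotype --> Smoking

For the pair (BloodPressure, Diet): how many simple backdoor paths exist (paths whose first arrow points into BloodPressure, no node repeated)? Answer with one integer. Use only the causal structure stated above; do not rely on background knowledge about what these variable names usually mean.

A backdoor path from BloodPressure to Diet is any simple undirected path whose first edge points into BloodPressure (i.e. leaves BloodPressure via a parent).
Parents of BloodPressure: {Cholesterol, Genotype}.
Enumerating:
  P1: BloodPressure <- Genotype -> Diet
  P2: BloodPressure <- Cholesterol -> SleepHours -> Age <- Genotype -> Diet
  P3: BloodPressure <- Cholesterol -> SleepHours -> Age -> Smoking <- Genotype -> Diet
  P4: BloodPressure <- Cholesterol -> Age <- Genotype -> Diet
  P5: BloodPressure <- Cholesterol -> Age -> Smoking <- Genotype -> Diet
  P6: BloodPressure <- Cholesterol -> Smoking <- Genotype -> Diet
  P7: BloodPressure <- Cholesterol -> Smoking <- Age <- Genotype -> Diet
That exhausts the simple backdoor paths. Count: 7.

7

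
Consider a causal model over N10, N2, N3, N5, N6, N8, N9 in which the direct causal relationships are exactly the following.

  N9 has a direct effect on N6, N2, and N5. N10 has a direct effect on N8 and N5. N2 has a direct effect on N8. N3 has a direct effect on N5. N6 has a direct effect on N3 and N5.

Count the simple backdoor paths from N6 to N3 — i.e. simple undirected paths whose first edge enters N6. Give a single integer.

2

A backdoor path from N6 to N3 is any simple undirected path whose first edge points into N6 (i.e. leaves N6 via a parent).
Parents of N6: {N9}.
Enumerating:
  P1: N6 <- N9 -> N2 -> N8 <- N10 -> N5 <- N3
  P2: N6 <- N9 -> N5 <- N3
That exhausts the simple backdoor paths. Count: 2.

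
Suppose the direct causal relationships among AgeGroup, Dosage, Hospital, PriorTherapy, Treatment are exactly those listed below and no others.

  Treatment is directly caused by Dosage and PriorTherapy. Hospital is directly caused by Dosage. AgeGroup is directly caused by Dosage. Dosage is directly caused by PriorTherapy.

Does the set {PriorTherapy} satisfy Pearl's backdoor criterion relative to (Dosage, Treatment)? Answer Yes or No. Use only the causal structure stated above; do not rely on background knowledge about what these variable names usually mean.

Backdoor paths from Dosage to Treatment (paths whose first edge points into Dosage):
  P1: Dosage <- PriorTherapy -> Treatment
Condition 1 (no descendant of Dosage in the set): holds — descendants of Dosage are {AgeGroup, Hospital, Treatment}; none are in {PriorTherapy}.
Condition 2 (every backdoor path blocked by {PriorTherapy}):
  P1: blocked at fork node PriorTherapy ∈ conditioning set.
{PriorTherapy} satisfies the backdoor criterion.

Yes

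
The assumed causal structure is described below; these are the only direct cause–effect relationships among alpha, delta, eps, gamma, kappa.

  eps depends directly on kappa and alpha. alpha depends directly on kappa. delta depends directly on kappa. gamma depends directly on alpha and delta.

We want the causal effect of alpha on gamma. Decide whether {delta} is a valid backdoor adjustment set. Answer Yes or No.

Backdoor paths from alpha to gamma (paths whose first edge points into alpha):
  P1: alpha <- kappa -> delta -> gamma
Condition 1 (no descendant of alpha in the set): holds — descendants of alpha are {eps, gamma}; none are in {delta}.
Condition 2 (every backdoor path blocked by {delta}):
  P1: blocked at chain node delta ∈ conditioning set.
{delta} satisfies the backdoor criterion.

Yes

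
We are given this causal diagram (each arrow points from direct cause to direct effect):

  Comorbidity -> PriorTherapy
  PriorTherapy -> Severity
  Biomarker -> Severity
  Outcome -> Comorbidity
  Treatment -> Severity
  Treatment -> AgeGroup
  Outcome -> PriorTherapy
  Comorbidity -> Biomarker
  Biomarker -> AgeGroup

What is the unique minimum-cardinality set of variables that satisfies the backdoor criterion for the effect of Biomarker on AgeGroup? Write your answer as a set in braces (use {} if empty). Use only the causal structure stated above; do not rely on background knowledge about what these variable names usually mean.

Variables eligible for adjustment (non-descendants of Biomarker, excluding Biomarker and AgeGroup): {Comorbidity, Outcome, PriorTherapy, Treatment}.
Backdoor paths from Biomarker to AgeGroup:
  P1: Biomarker <- Comorbidity <- Outcome -> PriorTherapy -> Severity <- Treatment -> AgeGroup
  P2: Biomarker <- Comorbidity -> PriorTherapy -> Severity <- Treatment -> AgeGroup
Each backdoor path contains an unconditioned collider, so every path is already blocked with the empty conditioning set:
  P1: blocked at collider Severity (neither it nor any descendant is in the conditioning set).
  P2: blocked at collider Severity (neither it nor any descendant is in the conditioning set).
The empty set is therefore the unique smallest valid set.

{}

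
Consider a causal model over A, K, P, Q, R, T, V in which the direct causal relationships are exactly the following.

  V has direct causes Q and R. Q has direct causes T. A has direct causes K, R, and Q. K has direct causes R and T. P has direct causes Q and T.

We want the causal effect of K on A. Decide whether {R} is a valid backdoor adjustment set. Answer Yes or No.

No

Backdoor paths from K to A (paths whose first edge points into K):
  P1: K <- T -> Q -> A
  P2: K <- T -> Q -> V <- R -> A
  P3: K <- T -> P <- Q -> A
  P4: K <- T -> P <- Q -> V <- R -> A
  P5: K <- R -> A
  P6: K <- R -> V <- Q -> A
Condition 1 (no descendant of K in the set): holds — descendants of K are {A}; none are in {R}.
Condition 2 (every backdoor path blocked by {R}):
  P1: open — no interior node is in the conditioning set.
  P2: blocked at collider V (neither it nor any descendant is in the conditioning set).
  P3: blocked at collider P (neither it nor any descendant is in the conditioning set).
  P4: blocked at collider P (neither it nor any descendant is in the conditioning set).
  P5: blocked at fork node R ∈ conditioning set.
  P6: blocked at fork node R ∈ conditioning set.
{R} does not satisfy the backdoor criterion.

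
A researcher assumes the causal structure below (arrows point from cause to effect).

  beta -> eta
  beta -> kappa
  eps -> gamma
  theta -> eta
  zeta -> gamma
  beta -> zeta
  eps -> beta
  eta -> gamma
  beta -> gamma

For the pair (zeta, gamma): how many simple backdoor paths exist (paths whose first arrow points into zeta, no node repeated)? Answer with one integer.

3

A backdoor path from zeta to gamma is any simple undirected path whose first edge points into zeta (i.e. leaves zeta via a parent).
Parents of zeta: {beta}.
Enumerating:
  P1: zeta <- beta <- eps -> gamma
  P2: zeta <- beta -> eta -> gamma
  P3: zeta <- beta -> gamma
That exhausts the simple backdoor paths. Count: 3.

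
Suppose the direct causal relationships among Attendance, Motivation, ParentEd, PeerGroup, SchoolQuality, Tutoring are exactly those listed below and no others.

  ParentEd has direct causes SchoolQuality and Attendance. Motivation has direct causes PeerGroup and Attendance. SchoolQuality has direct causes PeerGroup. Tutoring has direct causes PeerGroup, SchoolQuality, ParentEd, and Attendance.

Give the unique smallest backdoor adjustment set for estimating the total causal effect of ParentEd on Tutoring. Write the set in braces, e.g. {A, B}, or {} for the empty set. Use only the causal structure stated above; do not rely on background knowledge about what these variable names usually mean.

{Attendance, SchoolQuality}

Variables eligible for adjustment (non-descendants of ParentEd, excluding ParentEd and Tutoring): {Attendance, Motivation, PeerGroup, SchoolQuality}.
Backdoor paths from ParentEd to Tutoring:
  P1: ParentEd <- SchoolQuality <- PeerGroup -> Motivation <- Attendance -> Tutoring
  P2: ParentEd <- SchoolQuality <- PeerGroup -> Tutoring
  P3: ParentEd <- SchoolQuality -> Tutoring
  P4: ParentEd <- Attendance -> Motivation <- PeerGroup -> SchoolQuality -> Tutoring
  P5: ParentEd <- Attendance -> Motivation <- PeerGroup -> Tutoring
  P6: ParentEd <- Attendance -> Tutoring
The empty set is not sufficient: P2 (ParentEd <- SchoolQuality <- PeerGroup -> Tutoring) has no collider blocking it and no conditioned non-collider, so it is open.
Try {Attendance, SchoolQuality}:
  P1: blocked at chain node SchoolQuality ∈ conditioning set.
  P2: blocked at chain node SchoolQuality ∈ conditioning set.
  P3: blocked at fork node SchoolQuality ∈ conditioning set.
  P4: blocked at fork node Attendance ∈ conditioning set.
  P5: blocked at fork node Attendance ∈ conditioning set.
  P6: blocked at fork node Attendance ∈ conditioning set.
{Attendance, SchoolQuality} contains no descendant of ParentEd and blocks every backdoor path.
Every element of {Attendance, SchoolQuality} is needed (dropping Attendance leaves P6 open; dropping SchoolQuality leaves P2 open), so no proper subset is valid.
Among all size-2 subsets of the eligible variables, only {Attendance, SchoolQuality} blocks every backdoor path, so it is the unique smallest valid adjustment set.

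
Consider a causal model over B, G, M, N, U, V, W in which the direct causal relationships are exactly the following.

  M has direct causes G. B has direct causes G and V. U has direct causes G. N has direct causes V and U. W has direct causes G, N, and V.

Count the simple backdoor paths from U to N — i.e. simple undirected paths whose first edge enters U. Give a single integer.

A backdoor path from U to N is any simple undirected path whose first edge points into U (i.e. leaves U via a parent).
Parents of U: {G}.
Enumerating:
  P1: U <- G -> B <- V -> N
  P2: U <- G -> B <- V -> W <- N
  P3: U <- G -> W <- V -> N
  P4: U <- G -> W <- N
That exhausts the simple backdoor paths. Count: 4.

4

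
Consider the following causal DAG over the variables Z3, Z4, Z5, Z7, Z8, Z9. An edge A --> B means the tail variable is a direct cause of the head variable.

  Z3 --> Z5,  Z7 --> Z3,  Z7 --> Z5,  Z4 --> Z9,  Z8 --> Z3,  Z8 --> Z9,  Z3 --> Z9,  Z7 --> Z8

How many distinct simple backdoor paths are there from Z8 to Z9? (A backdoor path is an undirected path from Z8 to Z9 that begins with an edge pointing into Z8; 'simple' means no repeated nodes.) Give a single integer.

2

A backdoor path from Z8 to Z9 is any simple undirected path whose first edge points into Z8 (i.e. leaves Z8 via a parent).
Parents of Z8: {Z7}.
Enumerating:
  P1: Z8 <- Z7 -> Z3 -> Z9
  P2: Z8 <- Z7 -> Z5 <- Z3 -> Z9
That exhausts the simple backdoor paths. Count: 2.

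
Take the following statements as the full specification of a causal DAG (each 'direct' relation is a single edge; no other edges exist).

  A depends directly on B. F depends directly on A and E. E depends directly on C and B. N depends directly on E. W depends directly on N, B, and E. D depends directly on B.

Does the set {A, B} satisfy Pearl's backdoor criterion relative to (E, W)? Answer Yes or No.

Backdoor paths from E to W (paths whose first edge points into E):
  P1: E <- B -> W
Condition 1 (no descendant of E in the set): holds — descendants of E are {F, N, W}; none are in {A, B}.
Condition 2 (every backdoor path blocked by {A, B}):
  P1: blocked at fork node B ∈ conditioning set.
{A, B} satisfies the backdoor criterion.

Yes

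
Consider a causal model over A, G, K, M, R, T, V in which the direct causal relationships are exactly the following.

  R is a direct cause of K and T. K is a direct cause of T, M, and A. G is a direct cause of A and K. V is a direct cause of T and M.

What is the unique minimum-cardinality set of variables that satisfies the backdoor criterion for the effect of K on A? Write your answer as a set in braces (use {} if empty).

Variables eligible for adjustment (non-descendants of K, excluding K and A): {G, R, V}.
Backdoor paths from K to A:
  P1: K <- G -> A
The empty set is not sufficient: P1 (K <- G -> A) has no collider blocking it and no conditioned non-collider, so it is open.
Try {G}:
  P1: blocked at fork node G ∈ conditioning set.
{G} contains no descendant of K and blocks every backdoor path.
No other singleton works — e.g. {R} leaves P1 open — so {G} is the unique smallest valid adjustment set.

{G}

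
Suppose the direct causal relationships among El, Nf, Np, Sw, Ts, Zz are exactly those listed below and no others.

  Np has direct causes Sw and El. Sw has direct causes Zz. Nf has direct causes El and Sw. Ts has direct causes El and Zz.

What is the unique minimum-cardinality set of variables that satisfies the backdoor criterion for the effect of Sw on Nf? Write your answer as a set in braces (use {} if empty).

{}

Variables eligible for adjustment (non-descendants of Sw, excluding Sw and Nf): {El, Ts, Zz}.
Backdoor paths from Sw to Nf:
  P1: Sw <- Zz -> Ts <- El -> Nf
Each backdoor path contains an unconditioned collider, so every path is already blocked with the empty conditioning set:
  P1: blocked at collider Ts (neither it nor any descendant is in the conditioning set).
The empty set is therefore the unique smallest valid set.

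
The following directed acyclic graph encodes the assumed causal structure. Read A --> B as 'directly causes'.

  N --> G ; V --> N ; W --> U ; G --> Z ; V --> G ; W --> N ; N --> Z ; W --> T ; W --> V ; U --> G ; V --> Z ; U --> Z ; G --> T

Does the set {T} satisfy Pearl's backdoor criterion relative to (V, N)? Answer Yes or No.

No

Backdoor paths from V to N (paths whose first edge points into V):
  P1: V <- W -> U -> G <- N
  P2: V <- W -> U -> G -> Z <- N
  P3: V <- W -> U -> Z <- N
  P4: V <- W -> U -> Z <- G <- N
  P5: V <- W -> N
  P6: V <- W -> T <- G <- U -> Z <- N
  P7: V <- W -> T <- G <- N
  P8: V <- W -> T <- G -> Z <- N
Condition 1 (no descendant of V in the set): FAILS — T is a descendant of V.
Condition 2 (every backdoor path blocked by {T}):
  P1: open — collider(s) G are conditioned on (or have a conditioned descendant) and no non-collider on the path is in the set.
  P2: blocked at collider Z (neither it nor any descendant is in the conditioning set).
  P3: blocked at collider Z (neither it nor any descendant is in the conditioning set).
  P4: blocked at collider Z (neither it nor any descendant is in the conditioning set).
  P5: open — no interior node is in the conditioning set.
  P6: blocked at collider Z (neither it nor any descendant is in the conditioning set).
  P7: open — collider(s) T are conditioned on (or have a conditioned descendant) and no non-collider on the path is in the set.
  P8: blocked at collider Z (neither it nor any descendant is in the conditioning set).
{T} does not satisfy the backdoor criterion.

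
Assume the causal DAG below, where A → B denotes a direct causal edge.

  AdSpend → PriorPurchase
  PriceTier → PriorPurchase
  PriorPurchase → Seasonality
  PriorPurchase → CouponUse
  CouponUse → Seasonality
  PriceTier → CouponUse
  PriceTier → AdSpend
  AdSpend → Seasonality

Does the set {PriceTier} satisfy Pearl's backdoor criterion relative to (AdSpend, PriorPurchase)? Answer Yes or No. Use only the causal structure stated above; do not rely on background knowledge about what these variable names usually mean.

Backdoor paths from AdSpend to PriorPurchase (paths whose first edge points into AdSpend):
  P1: AdSpend <- PriceTier -> PriorPurchase
  P2: AdSpend <- PriceTier -> CouponUse <- PriorPurchase
  P3: AdSpend <- PriceTier -> CouponUse -> Seasonality <- PriorPurchase
Condition 1 (no descendant of AdSpend in the set): holds — descendants of AdSpend are {CouponUse, PriorPurchase, Seasonality}; none are in {PriceTier}.
Condition 2 (every backdoor path blocked by {PriceTier}):
  P1: blocked at fork node PriceTier ∈ conditioning set.
  P2: blocked at fork node PriceTier ∈ conditioning set.
  P3: blocked at fork node PriceTier ∈ conditioning set.
{PriceTier} satisfies the backdoor criterion.

Yes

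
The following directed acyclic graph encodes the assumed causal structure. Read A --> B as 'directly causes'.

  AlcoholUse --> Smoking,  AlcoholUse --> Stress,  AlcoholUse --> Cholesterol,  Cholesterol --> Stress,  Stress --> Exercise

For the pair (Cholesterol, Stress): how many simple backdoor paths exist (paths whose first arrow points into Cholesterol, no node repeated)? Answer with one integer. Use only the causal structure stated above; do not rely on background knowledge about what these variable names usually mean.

1

A backdoor path from Cholesterol to Stress is any simple undirected path whose first edge points into Cholesterol (i.e. leaves Cholesterol via a parent).
Parents of Cholesterol: {AlcoholUse}.
Enumerating:
  P1: Cholesterol <- AlcoholUse -> Stress
That exhausts the simple backdoor paths. Count: 1.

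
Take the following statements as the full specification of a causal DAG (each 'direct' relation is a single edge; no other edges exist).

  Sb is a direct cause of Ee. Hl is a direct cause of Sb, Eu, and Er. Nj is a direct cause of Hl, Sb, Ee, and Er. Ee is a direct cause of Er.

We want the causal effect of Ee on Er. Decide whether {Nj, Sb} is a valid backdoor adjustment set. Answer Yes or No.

Yes

Backdoor paths from Ee to Er (paths whose first edge points into Ee):
  P1: Ee <- Nj -> Hl -> Er
  P2: Ee <- Nj -> Sb <- Hl -> Er
  P3: Ee <- Nj -> Er
  P4: Ee <- Sb <- Nj -> Hl -> Er
  P5: Ee <- Sb <- Nj -> Er
  P6: Ee <- Sb <- Hl <- Nj -> Er
  P7: Ee <- Sb <- Hl -> Er
Condition 1 (no descendant of Ee in the set): holds — descendants of Ee are {Er}; none are in {Nj, Sb}.
Condition 2 (every backdoor path blocked by {Nj, Sb}):
  P1: blocked at fork node Nj ∈ conditioning set.
  P2: blocked at fork node Nj ∈ conditioning set.
  P3: blocked at fork node Nj ∈ conditioning set.
  P4: blocked at chain node Sb ∈ conditioning set.
  P5: blocked at chain node Sb ∈ conditioning set.
  P6: blocked at chain node Sb ∈ conditioning set.
  P7: blocked at chain node Sb ∈ conditioning set.
{Nj, Sb} satisfies the backdoor criterion.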